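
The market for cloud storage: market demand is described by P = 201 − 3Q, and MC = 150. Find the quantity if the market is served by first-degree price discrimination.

Q = 17

With perfect price discrimination, output is the efficient level Q = 17 (where demand meets MC), but every buyer pays their willingness to pay: CS = 0 and PS = total surplus.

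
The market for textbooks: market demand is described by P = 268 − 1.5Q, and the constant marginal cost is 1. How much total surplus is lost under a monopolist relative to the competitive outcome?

DWL = 5940.75

Competitive firms price at marginal cost: P = 1, giving Q = 178.
Monopoly sets MR = MC: 268 − 3Q = 1 ⇒ Q = 89, P = 268 − 1.5·89 = 134.5.
DWL is the triangle between Q = 89 and Q = 178: ½·(178 − 89)·(134.5 − 1) = 5940.75.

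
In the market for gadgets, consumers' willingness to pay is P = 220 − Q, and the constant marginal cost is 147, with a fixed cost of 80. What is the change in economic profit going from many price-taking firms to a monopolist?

π rises by 1332.25

Under competition P = MC = 147, so Q = (220 − 147)/1 = 73.
Profit = (147 − 147)·73 − 80 = −80.
A monopolist chooses Q where MR = MC. MR = 220 − 2Q; setting this equal to 147 gives Q = 36.5 and P = 183.5.
Profit = (183.5 − 147)·36.5 − 80 = 1252.25.
Change in economic profit: 1252.25 − −80 = 1332.25.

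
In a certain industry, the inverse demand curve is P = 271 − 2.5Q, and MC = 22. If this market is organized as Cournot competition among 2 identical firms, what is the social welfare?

In a 2-firm Cournot equilibrium, symmetry and the first-order condition give q = (271 − 22)/(7.5) = 33.2. So Q = 66.4 and P = 105.
CS = ½·(271 − 105)·66.4 = 5511.2; PS = (105 − 22)·66.4 = 5511.2; TS = 11022.4.

TS = 11022.4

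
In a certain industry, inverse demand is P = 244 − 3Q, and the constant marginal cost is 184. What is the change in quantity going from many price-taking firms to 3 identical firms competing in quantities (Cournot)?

Quantity falls by 5

Perfect competition: P = MC = 184, so 244 − 3Q = 184 and Q = 20.
In a 3-firm Cournot equilibrium, symmetry and the first-order condition give q = (244 − 184)/(12) = 5. So Q = 15 and P = 199.
Change in quantity: 15 − 20 = −5.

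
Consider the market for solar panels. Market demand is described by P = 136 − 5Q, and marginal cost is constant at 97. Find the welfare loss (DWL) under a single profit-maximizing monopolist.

Competitive firms price at marginal cost: P = 97, giving Q = 7.8.
A monopolist chooses Q where MR = MC. MR = 136 − 10Q; setting this equal to 97 gives Q = 3.9 and P = 116.5.
DWL is the triangle between Q = 3.9 and Q = 7.8: ½·(7.8 − 3.9)·(116.5 − 97) = 38.025.

DWL = 38.025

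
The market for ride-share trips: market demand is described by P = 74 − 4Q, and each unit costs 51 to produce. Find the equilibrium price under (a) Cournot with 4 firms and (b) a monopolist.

With 4 symmetric Cournot firms, each firm's FOC gives 74 − 20q = 51, so q = 1.15, Q = 4·1.15 = 4.6, and P = 55.6.
A monopolist chooses Q where MR = MC. MR = 74 − 8Q; setting this equal to 51 gives Q = 2.875 and P = 62.5.

Cournot: P = 55.6; Monopoly: P = 62.5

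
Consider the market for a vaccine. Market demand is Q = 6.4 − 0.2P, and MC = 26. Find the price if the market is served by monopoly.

P = 29

Inverting demand: P = 32 − 5Q.
A monopolist chooses Q where MR = MC. MR = 32 − 10Q; setting this equal to 26 gives Q = 0.6 and P = 29.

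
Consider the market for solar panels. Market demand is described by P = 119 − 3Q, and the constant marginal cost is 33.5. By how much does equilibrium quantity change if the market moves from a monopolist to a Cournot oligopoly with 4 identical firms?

Q rises by 8.55

A monopolist chooses Q where MR = MC. MR = 119 − 6Q; setting this equal to 33.5 gives Q = 14.25 and P = 76.25.
Cournot with 4 identical firms: the symmetric best-response condition is 119 − 15q = 33.5. Each firm produces q = 5.7, total output Q = 22.8, price P = 50.6.
Change in equilibrium quantity: 22.8 − 14.25 = 8.55.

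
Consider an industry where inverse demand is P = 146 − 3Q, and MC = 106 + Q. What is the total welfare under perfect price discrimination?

A perfectly discriminating monopolist sells every unit with P(Q) ≥ MC(Q), so output equals the competitive quantity Q = 10. Each buyer pays their reservation price, so CS = 0 and the firm captures all surplus.
TS = 200 (equal to competitive TS).

TS = 200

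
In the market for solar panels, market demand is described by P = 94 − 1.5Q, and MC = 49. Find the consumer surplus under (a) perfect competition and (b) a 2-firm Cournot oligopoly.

Competition: CS = 675; Cournot: CS = 300

Competitive firms price at marginal cost: P = 49, giving Q = 30.
CS = ½·(94 − 49)·30 = 675.
With 2 symmetric Cournot firms, each firm's FOC gives 94 − 4.5q = 49, so q = 10, Q = 2·10 = 20, and P = 64.
CS = ½·(94 − 64)·20 = 300.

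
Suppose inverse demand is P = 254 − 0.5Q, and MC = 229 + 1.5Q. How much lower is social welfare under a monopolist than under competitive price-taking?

Competitive equilibrium sets price equal to marginal cost: 254 − 0.5Q = 229 + 1.5Q, so Q = 12.5 and P = 247.75.
CS = ½·(254 − 247.75)·12.5 = 625/16; PS = (247.75·12.5 − 229·12.5 − ½·1.5·12.5²) = 1875/16; TS = 156.25.
A monopolist chooses Q where MR = MC. MR = 254 − Q; setting this equal to 229 + 1.5Q gives Q = 10 and P = 249.
CS = ½·(254 − 249)·10 = 25; PS = (249·10 − 229·10 − ½·1.5·10²) = 125; TS = 150.
Change in social welfare: 150 − 156.25 = −6.25.

Social welfare falls by 6.25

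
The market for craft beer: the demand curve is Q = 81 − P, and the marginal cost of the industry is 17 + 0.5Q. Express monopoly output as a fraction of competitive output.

Q_m/Q_c = 0.6

Inverting demand: P = 81 − Q.
The monopolist equates marginal revenue to marginal cost: 81 − 2Q = 17 + 0.5Q, so Q = 25.6. From demand, P = 55.4.
Competitive equilibrium sets price equal to marginal cost: 81 − Q = 17 + 0.5Q, so Q = 128/3 and P = 115/3.
Ratio Q_m/Q_c = 25.6/(128/3) = 0.6.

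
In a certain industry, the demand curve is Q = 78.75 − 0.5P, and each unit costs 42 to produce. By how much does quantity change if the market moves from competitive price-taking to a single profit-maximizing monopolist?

Quantity falls by 28.875

Inverting demand: P = 157.5 − 2Q.
Competitive firms price at marginal cost: P = 42, giving Q = 57.75.
Monopoly sets MR = MC: 157.5 − 4Q = 42 ⇒ Q = 28.875, P = 157.5 − 2·28.875 = 99.75.
Change in quantity: 28.875 − 57.75 = −28.875.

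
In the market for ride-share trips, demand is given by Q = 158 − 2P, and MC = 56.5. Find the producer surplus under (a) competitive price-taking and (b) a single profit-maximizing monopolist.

Competition: PS = 0; Monopoly: PS = 253.125

Inverting demand: P = 79 − 0.5Q.
Competitive firms price at marginal cost: P = 56.5, giving Q = 45.
PS = (56.5 − 56.5)·45 = 0.
A monopolist chooses Q where MR = MC. MR = 79 − Q; setting this equal to 56.5 gives Q = 22.5 and P = 67.75.
PS = (67.75 − 56.5)·22.5 = 253.125.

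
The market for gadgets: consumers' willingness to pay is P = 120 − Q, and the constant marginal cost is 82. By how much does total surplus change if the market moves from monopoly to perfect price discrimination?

A monopolist chooses Q where MR = MC. MR = 120 − 2Q; setting this equal to 82 gives Q = 19 and P = 101.
CS = ½·(120 − 101)·19 = 180.5; PS = (101 − 82)·19 = 361; TS = 541.5.
A perfectly discriminating monopolist sells every unit with P(Q) ≥ MC(Q), so output equals the competitive quantity Q = 38. Each buyer pays their reservation price, so CS = 0 and the firm captures all surplus.
TS = 722 (equal to competitive TS).
Change in total surplus: 722 − 541.5 = 180.5.

Total surplus rises by 180.5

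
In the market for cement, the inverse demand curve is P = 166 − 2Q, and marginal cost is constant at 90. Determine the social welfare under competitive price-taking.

TS = 1444

Competitive firms price at marginal cost: P = 90, giving Q = 38.
CS = ½·(166 − 90)·38 = 1444; PS = (90 − 90)·38 = 0; TS = 1444.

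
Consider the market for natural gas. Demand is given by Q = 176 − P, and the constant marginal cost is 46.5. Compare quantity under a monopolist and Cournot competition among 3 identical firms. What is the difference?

Quantity rises by 32.375

Inverting demand: P = 176 − Q.
A monopolist chooses Q where MR = MC. MR = 176 − 2Q; setting this equal to 46.5 gives Q = 64.75 and P = 111.25.
In a 3-firm Cournot equilibrium, symmetry and the first-order condition give q = (176 − 46.5)/(4) = 32.375. So Q = 97.125 and P = 78.875.
Change in quantity: 97.125 − 64.75 = 32.375.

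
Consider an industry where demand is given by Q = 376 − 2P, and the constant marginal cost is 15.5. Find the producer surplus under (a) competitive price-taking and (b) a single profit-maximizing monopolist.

Competition: PS = 0; Monopoly: PS = 14878.125

Inverting demand: P = 188 − 0.5Q.
Under competition P = MC = 15.5, so Q = (188 − 15.5)/0.5 = 345.
PS = (15.5 − 15.5)·345 = 0.
The monopolist equates marginal revenue to marginal cost: 188 − Q = 15.5, so Q = 172.5. From demand, P = 101.75.
PS = (101.75 − 15.5)·172.5 = 14878.125.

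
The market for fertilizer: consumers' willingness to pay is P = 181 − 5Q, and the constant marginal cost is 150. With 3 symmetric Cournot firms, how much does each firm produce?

Cournot with 3 identical firms: the symmetric best-response condition is 181 − 20q = 150. Each firm produces q = 1.55, total output Q = 4.65, price P = 157.75.

q_i = 1.55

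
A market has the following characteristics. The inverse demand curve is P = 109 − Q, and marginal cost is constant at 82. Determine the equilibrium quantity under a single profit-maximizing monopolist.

Q = 13.5

Monopoly sets MR = MC: 109 − 2Q = 82 ⇒ Q = 13.5, P = 109 − 13.5 = 95.5.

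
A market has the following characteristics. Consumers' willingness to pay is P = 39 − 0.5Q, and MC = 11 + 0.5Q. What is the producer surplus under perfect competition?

PS = 196

Competitive equilibrium sets price equal to marginal cost: 39 − 0.5Q = 11 + 0.5Q, so Q = 28 and P = 25.
PS = P·Q − VC(Q) = 25·28 − (11·28 + ½·0.5·28²) = 196.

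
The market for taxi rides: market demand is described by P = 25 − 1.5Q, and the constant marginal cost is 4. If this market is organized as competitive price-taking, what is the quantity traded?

Perfect competition: P = MC = 4, so 25 − 1.5Q = 4 and Q = 14.

Q = 14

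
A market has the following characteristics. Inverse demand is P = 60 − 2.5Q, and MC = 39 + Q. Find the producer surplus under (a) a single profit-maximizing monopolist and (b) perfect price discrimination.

Monopoly: PS = 36.75; Perfect PD: PS = 63

A monopolist chooses Q where MR = MC. MR = 60 − 5Q; setting this equal to 39 + Q gives Q = 3.5 and P = 51.25.
PS = P·Q − VC(Q) = 51.25·3.5 − (39·3.5 + ½·1·3.5²) = 36.75.
With perfect price discrimination, output is the efficient level Q = 6 (where demand meets MC), but every buyer pays their willingness to pay: CS = 0 and PS = total surplus.
PS = ½·(60 − 39)·6 = 63.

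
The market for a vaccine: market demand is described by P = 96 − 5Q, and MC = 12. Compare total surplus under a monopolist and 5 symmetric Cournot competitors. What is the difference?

TS rises by 156.8

Monopoly sets MR = MC: 96 − 10Q = 12 ⇒ Q = 8.4, P = 96 − 5·8.4 = 54.
CS = ½·(96 − 54)·8.4 = 176.4; PS = (54 − 12)·8.4 = 352.8; TS = 529.2.
In a 5-firm Cournot equilibrium, symmetry and the first-order condition give q = (96 − 12)/(30) = 2.8. So Q = 14 and P = 26.
CS = ½·(96 − 26)·14 = 490; PS = (26 − 12)·14 = 196; TS = 686.
Change in total surplus: 686 − 529.2 = 156.8.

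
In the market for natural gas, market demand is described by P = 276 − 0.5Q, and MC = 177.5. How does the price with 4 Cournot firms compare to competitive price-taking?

In a 4-firm Cournot equilibrium, symmetry and the first-order condition give q = (276 − 177.5)/(2.5) = 39.4. So Q = 157.6 and P = 197.2.
Perfect competition: P = MC = 177.5, so 276 − 0.5Q = 177.5 and Q = 197.

Cournot: P = 197.2; Competition: P = 177.5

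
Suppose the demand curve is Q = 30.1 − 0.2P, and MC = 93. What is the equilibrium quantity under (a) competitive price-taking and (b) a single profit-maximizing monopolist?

Competition: Q = 11.5; Monopoly: Q = 5.75

Inverting demand: P = 150.5 − 5Q.
Under competition P = MC = 93, so Q = (150.5 − 93)/5 = 11.5.
The monopolist equates marginal revenue to marginal cost: 150.5 − 10Q = 93, so Q = 5.75. From demand, P = 121.75.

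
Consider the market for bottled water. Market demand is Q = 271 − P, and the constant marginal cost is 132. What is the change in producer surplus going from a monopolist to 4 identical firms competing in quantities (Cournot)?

PS falls by 1738.89

Inverting demand: P = 271 − Q.
The monopolist equates marginal revenue to marginal cost: 271 − 2Q = 132, so Q = 69.5. From demand, P = 201.5.
PS = (201.5 − 132)·69.5 = 4830.25.
Cournot with 4 identical firms: the symmetric best-response condition is 271 − 5q = 132. Each firm produces q = 27.8, total output Q = 111.2, price P = 159.8.
PS = (159.8 − 132)·111.2 = 3091.36.
Change in producer surplus: 3091.36 − 4830.25 = −1738.89.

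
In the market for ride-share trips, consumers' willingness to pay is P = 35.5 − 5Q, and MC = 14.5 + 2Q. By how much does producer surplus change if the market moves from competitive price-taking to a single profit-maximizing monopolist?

Under competition P = MC: 35.5 − 5Q = 14.5 + 2Q ⇒ Q = 3, P = 20.5.
PS = P·Q − VC(Q) = 20.5·3 − (14.5·3 + ½·2·3²) = 9.
A monopolist chooses Q where MR = MC. MR = 35.5 − 10Q; setting this equal to 14.5 + 2Q gives Q = 1.75 and P = 26.75.
PS = P·Q − VC(Q) = 26.75·1.75 − (14.5·1.75 + ½·2·1.75²) = 18.375.
Change in producer surplus: 18.375 − 9 = 9.375.

Producer surplus rises by 9.375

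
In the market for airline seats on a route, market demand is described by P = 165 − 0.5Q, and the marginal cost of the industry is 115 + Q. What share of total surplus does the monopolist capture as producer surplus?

The monopolist equates marginal revenue to marginal cost: 165 − Q = 115 + Q, so Q = 25. From demand, P = 152.5.
CS = ½·(165 − 152.5)·25 = 156.25.
PS = P·Q − VC(Q) = 152.5·25 − (115·25 + ½·1·25²) = 625.
Share captured = PS/TS = 625/781.25 = 0.8.

PS/TS = 0.8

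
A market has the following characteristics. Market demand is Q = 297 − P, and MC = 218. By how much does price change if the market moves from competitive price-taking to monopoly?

Price rises by 39.5

Inverting demand: P = 297 − Q.
Perfect competition: P = MC = 218, so 297 − Q = 218 and Q = 79.
Monopoly sets MR = MC: 297 − 2Q = 218 ⇒ Q = 39.5, P = 297 − 39.5 = 257.5.
Change in price: 257.5 − 218 = 39.5.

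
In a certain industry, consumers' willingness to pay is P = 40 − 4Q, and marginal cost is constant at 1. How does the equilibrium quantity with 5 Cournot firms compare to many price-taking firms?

Cournot with 5 identical firms: the symmetric best-response condition is 40 − 24q = 1. Each firm produces q = 1.625, total output Q = 8.125, price P = 7.5.
Under competition P = MC = 1, so Q = (40 − 1)/4 = 9.75.

Cournot: Q = 8.125; Competition: Q = 9.75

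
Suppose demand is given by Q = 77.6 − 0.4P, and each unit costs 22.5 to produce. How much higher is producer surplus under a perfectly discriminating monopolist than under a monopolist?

Inverting demand: P = 194 − 2.5Q.
A monopolist chooses Q where MR = MC. MR = 194 − 5Q; setting this equal to 22.5 gives Q = 34.3 and P = 108.25.
PS = (108.25 − 22.5)·34.3 = 2941.225.
A perfectly discriminating monopolist sells every unit with P(Q) ≥ MC(Q), so output equals the competitive quantity Q = 68.6. Each buyer pays their reservation price, so CS = 0 and the firm captures all surplus.
PS = ½·(194 − 22.5)·68.6 = 5882.45.
Change in producer surplus: 5882.45 − 2941.225 = 2941.225.

PS rises by 2941.225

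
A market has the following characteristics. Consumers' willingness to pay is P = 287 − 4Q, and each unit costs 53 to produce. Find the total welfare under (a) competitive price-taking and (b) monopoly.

Competition: TS = 6844.5; Monopoly: TS = 5133.375

Under competition P = MC = 53, so Q = (287 − 53)/4 = 58.5.
CS = ½·(287 − 53)·58.5 = 6844.5; PS = (53 − 53)·58.5 = 0; TS = 6844.5.
A monopolist chooses Q where MR = MC. MR = 287 − 8Q; setting this equal to 53 gives Q = 29.25 and P = 170.
CS = ½·(287 − 170)·29.25 = 1711.125; PS = (170 − 53)·29.25 = 3422.25; TS = 5133.375.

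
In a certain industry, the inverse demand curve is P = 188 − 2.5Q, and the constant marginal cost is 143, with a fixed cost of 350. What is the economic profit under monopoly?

Profit = −147.5

A monopolist chooses Q where MR = MC. MR = 188 − 5Q; setting this equal to 143 gives Q = 9 and P = 165.5.
Profit = (165.5 − 143)·9 − 350 = −147.5.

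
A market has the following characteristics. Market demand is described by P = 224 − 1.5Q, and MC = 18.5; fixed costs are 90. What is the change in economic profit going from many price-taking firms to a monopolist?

Economic profit rises by 7038.375

Competitive firms price at marginal cost: P = 18.5, giving Q = 137.
Profit = (18.5 − 18.5)·137 − 90 = −90.
Monopoly sets MR = MC: 224 − 3Q = 18.5 ⇒ Q = 68.5, P = 224 − 1.5·68.5 = 121.25.
Profit = (121.25 − 18.5)·68.5 − 90 = 6948.375.
Change in economic profit: 6948.375 − −90 = 7038.375.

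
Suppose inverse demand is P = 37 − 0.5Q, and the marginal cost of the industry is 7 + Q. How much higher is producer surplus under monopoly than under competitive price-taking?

Under competition P = MC: 37 − 0.5Q = 7 + Q ⇒ Q = 20, P = 27.
PS = P·Q − VC(Q) = 27·20 − (7·20 + ½·1·20²) = 200.
The monopolist equates marginal revenue to marginal cost: 37 − Q = 7 + Q, so Q = 15. From demand, P = 29.5.
PS = P·Q − VC(Q) = 29.5·15 − (7·15 + ½·1·15²) = 225.
Change in producer surplus: 225 − 200 = 25.

PS rises by 25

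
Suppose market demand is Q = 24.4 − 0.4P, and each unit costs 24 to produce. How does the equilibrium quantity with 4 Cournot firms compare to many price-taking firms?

Inverting demand: P = 61 − 2.5Q.
In a 4-firm Cournot equilibrium, symmetry and the first-order condition give q = (61 − 24)/(12.5) = 2.96. So Q = 11.84 and P = 31.4.
Perfect competition: P = MC = 24, so 61 − 2.5Q = 24 and Q = 14.8.

Cournot: Q = 11.84; Competition: Q = 14.8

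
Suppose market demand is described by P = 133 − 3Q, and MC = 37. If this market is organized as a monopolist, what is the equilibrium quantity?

Monopoly sets MR = MC: 133 − 6Q = 37 ⇒ Q = 16, P = 133 − 3·16 = 85.

Q = 16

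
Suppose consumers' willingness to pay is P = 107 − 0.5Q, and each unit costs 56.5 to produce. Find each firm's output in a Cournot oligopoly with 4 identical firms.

With 4 symmetric Cournot firms, each firm's FOC gives 107 − 2.5q = 56.5, so q = 20.2, Q = 4·20.2 = 80.8, and P = 66.6.

q_i = 20.2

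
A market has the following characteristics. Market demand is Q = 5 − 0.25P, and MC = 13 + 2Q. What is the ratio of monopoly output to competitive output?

Q_m/Q_c = 0.6

Inverting demand: P = 20 − 4Q.
A monopolist chooses Q where MR = MC. MR = 20 − 8Q; setting this equal to 13 + 2Q gives Q = 0.7 and P = 17.2.
Competitive equilibrium sets price equal to marginal cost: 20 − 4Q = 13 + 2Q, so Q = 7/6 and P = 46/3.
Ratio Q_m/Q_c = 0.7/(7/6) = 0.6.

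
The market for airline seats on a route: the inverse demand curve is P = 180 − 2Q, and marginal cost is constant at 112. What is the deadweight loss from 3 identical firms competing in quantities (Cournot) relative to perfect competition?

DWL = 72.25

Under competition P = MC = 112, so Q = (180 − 112)/2 = 34.
In a 3-firm Cournot equilibrium, symmetry and the first-order condition give q = (180 − 112)/(8) = 8.5. So Q = 25.5 and P = 129.
DWL is the triangle between Q = 25.5 and Q = 34: ½·(34 − 25.5)·(129 − 112) = 72.25.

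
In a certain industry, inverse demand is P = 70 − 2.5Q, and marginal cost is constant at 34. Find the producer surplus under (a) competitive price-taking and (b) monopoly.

Competitive firms price at marginal cost: P = 34, giving Q = 14.4.
PS = (34 − 34)·14.4 = 0.
The monopolist equates marginal revenue to marginal cost: 70 − 5Q = 34, so Q = 7.2. From demand, P = 52.
PS = (52 − 34)·7.2 = 129.6.

Competition: PS = 0; Monopoly: PS = 129.6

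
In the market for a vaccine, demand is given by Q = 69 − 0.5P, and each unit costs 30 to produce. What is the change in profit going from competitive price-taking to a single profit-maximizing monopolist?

Inverting demand: P = 138 − 2Q.
Perfect competition: P = MC = 30, so 138 − 2Q = 30 and Q = 54.
Profit = (30 − 30)·54 = 0.
The monopolist equates marginal revenue to marginal cost: 138 − 4Q = 30, so Q = 27. From demand, P = 84.
Profit = (84 − 30)·27 = 1458.
Change in profit: 1458 − 0 = 1458.

π rises by 1458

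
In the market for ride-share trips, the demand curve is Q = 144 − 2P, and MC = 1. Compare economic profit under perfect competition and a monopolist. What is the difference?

Inverting demand: P = 72 − 0.5Q.
Under competition P = MC = 1, so Q = (72 − 1)/0.5 = 142.
Profit = (1 − 1)·142 = 0.
A monopolist chooses Q where MR = MC. MR = 72 − Q; setting this equal to 1 gives Q = 71 and P = 36.5.
Profit = (36.5 − 1)·71 = 2520.5.
Change in economic profit: 2520.5 − 0 = 2520.5.

π rises by 2520.5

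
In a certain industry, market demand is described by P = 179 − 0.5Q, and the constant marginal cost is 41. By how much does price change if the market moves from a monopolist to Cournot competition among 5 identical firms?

Monopoly sets MR = MC: 179 − Q = 41 ⇒ Q = 138, P = 179 − 0.5·138 = 110.
In a 5-firm Cournot equilibrium, symmetry and the first-order condition give q = (179 − 41)/(3) = 46. So Q = 230 and P = 64.
Change in price: 64 − 110 = −46.

P falls by 46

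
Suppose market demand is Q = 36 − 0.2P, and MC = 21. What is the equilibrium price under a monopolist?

P = 100.5

Inverting demand: P = 180 − 5Q.
Monopoly sets MR = MC: 180 − 10Q = 21 ⇒ Q = 15.9, P = 180 − 5·15.9 = 100.5.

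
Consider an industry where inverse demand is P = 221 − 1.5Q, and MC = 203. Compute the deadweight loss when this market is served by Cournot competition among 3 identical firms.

DWL = 6.75

Perfect competition: P = MC = 203, so 221 − 1.5Q = 203 and Q = 12.
Cournot with 3 identical firms: the symmetric best-response condition is 221 − 6q = 203. Each firm produces q = 3, total output Q = 9, price P = 207.5.
DWL is the triangle between Q = 9 and Q = 12: ½·(12 − 9)·(207.5 − 203) = 6.75.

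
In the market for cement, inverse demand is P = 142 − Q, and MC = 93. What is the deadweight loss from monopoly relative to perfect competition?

Under competition P = MC = 93, so Q = (142 − 93)/1 = 49.
The monopolist equates marginal revenue to marginal cost: 142 − 2Q = 93, so Q = 24.5. From demand, P = 117.5.
DWL is the triangle between Q = 24.5 and Q = 49: ½·(49 − 24.5)·(117.5 − 93) = 300.125.

DWL = 300.125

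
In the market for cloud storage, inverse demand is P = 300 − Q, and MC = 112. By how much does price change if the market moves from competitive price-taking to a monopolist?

Competitive firms price at marginal cost: P = 112, giving Q = 188.
The monopolist equates marginal revenue to marginal cost: 300 − 2Q = 112, so Q = 94. From demand, P = 206.
Change in price: 206 − 112 = 94.

P rises by 94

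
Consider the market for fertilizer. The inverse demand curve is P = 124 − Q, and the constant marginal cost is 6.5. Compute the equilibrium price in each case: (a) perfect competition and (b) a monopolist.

Competition: P = 6.5; Monopoly: P = 65.25

Competitive firms price at marginal cost: P = 6.5, giving Q = 117.5.
A monopolist chooses Q where MR = MC. MR = 124 − 2Q; setting this equal to 6.5 gives Q = 58.75 and P = 65.25.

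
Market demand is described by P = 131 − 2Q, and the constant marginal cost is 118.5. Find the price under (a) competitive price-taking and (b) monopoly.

Under competition P = MC = 118.5, so Q = (131 − 118.5)/2 = 6.25.
A monopolist chooses Q where MR = MC. MR = 131 − 4Q; setting this equal to 118.5 gives Q = 3.125 and P = 124.75.

Competition: P = 118.5; Monopoly: P = 124.75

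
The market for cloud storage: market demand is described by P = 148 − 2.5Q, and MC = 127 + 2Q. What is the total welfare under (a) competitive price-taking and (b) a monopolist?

Competition: TS = 49; Monopoly: TS = 42.75

Under competition P = MC: 148 − 2.5Q = 127 + 2Q ⇒ Q = 14/3, P = 409/3.
CS = ½·(148 − 409/3)·14/3 = 245/9; PS = (409/3·14/3 − 127·14/3 − ½·2·(14/3)²) = 196/9; TS = 49.
The monopolist equates marginal revenue to marginal cost: 148 − 5Q = 127 + 2Q, so Q = 3. From demand, P = 140.5.
CS = ½·(148 − 140.5)·3 = 11.25; PS = (140.5·3 − 127·3 − ½·2·3²) = 31.5; TS = 42.75.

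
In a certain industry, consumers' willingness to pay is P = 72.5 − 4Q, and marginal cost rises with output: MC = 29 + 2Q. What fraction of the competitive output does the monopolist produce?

Monopoly sets MR = MC: 72.5 − 8Q = 29 + 2Q ⇒ Q = 4.35, P = 72.5 − 4·4.35 = 55.1.
Competitive equilibrium sets price equal to marginal cost: 72.5 − 4Q = 29 + 2Q, so Q = 7.25 and P = 43.5.
Ratio Q_m/Q_c = 4.35/7.25 = 0.6.

Q_m/Q_c = 0.6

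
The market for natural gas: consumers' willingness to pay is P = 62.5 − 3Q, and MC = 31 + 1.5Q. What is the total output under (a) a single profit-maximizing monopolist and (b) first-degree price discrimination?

Monopoly: Q = 4.2; Perfect PD: Q = 7

A monopolist chooses Q where MR = MC. MR = 62.5 − 6Q; setting this equal to 31 + 1.5Q gives Q = 4.2 and P = 49.9.
With perfect price discrimination, output is the efficient level Q = 7 (where demand meets MC), but every buyer pays their willingness to pay: CS = 0 and PS = total surplus.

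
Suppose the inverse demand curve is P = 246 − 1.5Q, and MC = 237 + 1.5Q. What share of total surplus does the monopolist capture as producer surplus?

The monopolist equates marginal revenue to marginal cost: 246 − 3Q = 237 + 1.5Q, so Q = 2. From demand, P = 243.
CS = ½·(246 − 243)·2 = 3.
PS = P·Q − VC(Q) = 243·2 − (237·2 + ½·1.5·2²) = 9.
Share captured = PS/TS = 9/12 = 0.75.

PS/TS = 0.75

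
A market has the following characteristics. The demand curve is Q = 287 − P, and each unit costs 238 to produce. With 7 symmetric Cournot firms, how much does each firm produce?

q_i = 6.125

Inverting demand: P = 287 − Q.
Cournot with 7 identical firms: the symmetric best-response condition is 287 − 8q = 238. Each firm produces q = 6.125, total output Q = 42.875, price P = 244.125.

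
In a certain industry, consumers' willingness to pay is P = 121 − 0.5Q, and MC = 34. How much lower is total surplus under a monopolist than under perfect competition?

Under competition P = MC = 34, so Q = (121 − 34)/0.5 = 174.
CS = ½·(121 − 34)·174 = 7569; PS = (34 − 34)·174 = 0; TS = 7569.
A monopolist chooses Q where MR = MC. MR = 121 − Q; setting this equal to 34 gives Q = 87 and P = 77.5.
CS = ½·(121 − 77.5)·87 = 1892.25; PS = (77.5 − 34)·87 = 3784.5; TS = 5676.75.
Change in total surplus: 5676.75 − 7569 = −1892.25.

TS falls by 1892.25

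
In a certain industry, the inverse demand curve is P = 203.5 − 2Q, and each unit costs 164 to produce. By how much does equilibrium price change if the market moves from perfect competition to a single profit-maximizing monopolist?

P rises by 19.75

Under competition P = MC = 164, so Q = (203.5 − 164)/2 = 19.75.
A monopolist chooses Q where MR = MC. MR = 203.5 − 4Q; setting this equal to 164 gives Q = 9.875 and P = 183.75.
Change in equilibrium price: 183.75 − 164 = 19.75.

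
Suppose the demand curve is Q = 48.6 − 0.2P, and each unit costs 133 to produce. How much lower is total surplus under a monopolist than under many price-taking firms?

Inverting demand: P = 243 − 5Q.
Perfect competition: P = MC = 133, so 243 − 5Q = 133 and Q = 22.
CS = ½·(243 − 133)·22 = 1210; PS = (133 − 133)·22 = 0; TS = 1210.
Monopoly sets MR = MC: 243 − 10Q = 133 ⇒ Q = 11, P = 243 − 5·11 = 188.
CS = ½·(243 − 188)·11 = 302.5; PS = (188 − 133)·11 = 605; TS = 907.5.
Change in total surplus: 907.5 − 1210 = −302.5.

TS falls by 302.5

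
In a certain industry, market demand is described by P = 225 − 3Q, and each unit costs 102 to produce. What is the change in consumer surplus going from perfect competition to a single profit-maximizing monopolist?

Under competition P = MC = 102, so Q = (225 − 102)/3 = 41.
CS = ½·(225 − 102)·41 = 2521.5.
Monopoly sets MR = MC: 225 − 6Q = 102 ⇒ Q = 20.5, P = 225 − 3·20.5 = 163.5.
CS = ½·(225 − 163.5)·20.5 = 630.375.
Change in consumer surplus: 630.375 − 2521.5 = −1891.125.

CS falls by 1891.125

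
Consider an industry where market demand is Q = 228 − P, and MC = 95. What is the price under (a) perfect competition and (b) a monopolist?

Competition: P = 95; Monopoly: P = 161.5

Inverting demand: P = 228 − Q.
Under competition P = MC = 95, so Q = (228 − 95)/1 = 133.
The monopolist equates marginal revenue to marginal cost: 228 − 2Q = 95, so Q = 66.5. From demand, P = 161.5.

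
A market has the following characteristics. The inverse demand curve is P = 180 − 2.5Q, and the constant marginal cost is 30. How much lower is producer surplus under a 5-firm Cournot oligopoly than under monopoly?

The monopolist equates marginal revenue to marginal cost: 180 − 5Q = 30, so Q = 30. From demand, P = 105.
PS = (105 − 30)·30 = 2250.
Cournot with 5 identical firms: the symmetric best-response condition is 180 − 15q = 30. Each firm produces q = 10, total output Q = 50, price P = 55.
PS = (55 − 30)·50 = 1250.
Change in producer surplus: 1250 − 2250 = −1000.

Producer surplus falls by 1000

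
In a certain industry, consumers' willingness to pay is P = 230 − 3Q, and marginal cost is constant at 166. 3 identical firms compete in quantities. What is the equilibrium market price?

Cournot with 3 identical firms: the symmetric best-response condition is 230 − 12q = 166. Each firm produces q = 16/3, total output Q = 16, price P = 182.

P = 182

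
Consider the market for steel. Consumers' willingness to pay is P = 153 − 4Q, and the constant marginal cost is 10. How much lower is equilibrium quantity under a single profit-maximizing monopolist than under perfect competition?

Q falls by 17.875

Under competition P = MC = 10, so Q = (153 − 10)/4 = 35.75.
Monopoly sets MR = MC: 153 − 8Q = 10 ⇒ Q = 17.875, P = 153 − 4·17.875 = 81.5.
Change in equilibrium quantity: 17.875 − 35.75 = −17.875.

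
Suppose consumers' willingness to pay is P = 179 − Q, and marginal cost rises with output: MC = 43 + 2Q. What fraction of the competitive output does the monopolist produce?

Q_m/Q_c = 0.75

A monopolist chooses Q where MR = MC. MR = 179 − 2Q; setting this equal to 43 + 2Q gives Q = 34 and P = 145.
Under competition P = MC: 179 − Q = 43 + 2Q ⇒ Q = 136/3, P = 401/3.
Ratio Q_m/Q_c = 34/(136/3) = 0.75.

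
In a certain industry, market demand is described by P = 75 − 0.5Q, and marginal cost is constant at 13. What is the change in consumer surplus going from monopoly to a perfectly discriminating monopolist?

Monopoly sets MR = MC: 75 − Q = 13 ⇒ Q = 62, P = 75 − 0.5·62 = 44.
CS = ½·(75 − 44)·62 = 961.
Under first-degree price discrimination the firm charges each unit its demand price and produces up to where P = MC, i.e. Q = 124. Consumer surplus is zero; producer surplus equals total surplus.
CS = 0.
Change in consumer surplus: 0 − 961 = −961.

Consumer surplus falls by 961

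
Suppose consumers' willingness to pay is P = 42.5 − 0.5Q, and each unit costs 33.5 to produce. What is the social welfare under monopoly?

TS = 60.75

The monopolist equates marginal revenue to marginal cost: 42.5 − Q = 33.5, so Q = 9. From demand, P = 38.
CS = ½·(42.5 − 38)·9 = 20.25; PS = (38 − 33.5)·9 = 40.5; TS = 60.75.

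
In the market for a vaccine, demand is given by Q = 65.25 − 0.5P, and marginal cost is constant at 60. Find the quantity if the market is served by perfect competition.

Inverting demand: P = 130.5 − 2Q.
Perfect competition: P = MC = 60, so 130.5 − 2Q = 60 and Q = 35.25.

Q = 35.25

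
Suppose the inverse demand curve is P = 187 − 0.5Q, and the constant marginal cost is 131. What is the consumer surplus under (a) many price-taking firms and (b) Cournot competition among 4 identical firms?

Competition: CS = 3136; Cournot: CS = 2007.04

Perfect competition: P = MC = 131, so 187 − 0.5Q = 131 and Q = 112.
CS = ½·(187 − 131)·112 = 3136.
In a 4-firm Cournot equilibrium, symmetry and the first-order condition give q = (187 − 131)/(2.5) = 22.4. So Q = 89.6 and P = 142.2.
CS = ½·(187 − 142.2)·89.6 = 2007.04.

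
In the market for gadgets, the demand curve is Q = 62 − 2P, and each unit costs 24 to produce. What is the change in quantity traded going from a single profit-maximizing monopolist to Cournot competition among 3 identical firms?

Q rises by 3.5

Inverting demand: P = 31 − 0.5Q.
The monopolist equates marginal revenue to marginal cost: 31 − Q = 24, so Q = 7. From demand, P = 27.5.
Cournot with 3 identical firms: the symmetric best-response condition is 31 − 2q = 24. Each firm produces q = 3.5, total output Q = 10.5, price P = 25.75.
Change in quantity traded: 10.5 − 7 = 3.5.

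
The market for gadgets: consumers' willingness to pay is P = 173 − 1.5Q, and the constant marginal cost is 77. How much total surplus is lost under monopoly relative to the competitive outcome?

Perfect competition: P = MC = 77, so 173 − 1.5Q = 77 and Q = 64.
Monopoly sets MR = MC: 173 − 3Q = 77 ⇒ Q = 32, P = 173 − 1.5·32 = 125.
DWL is the triangle between Q = 32 and Q = 64: ½·(64 − 32)·(125 − 77) = 768.

DWL = 768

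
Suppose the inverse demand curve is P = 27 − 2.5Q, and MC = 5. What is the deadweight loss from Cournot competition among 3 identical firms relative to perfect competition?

DWL = 6.05

Under competition P = MC = 5, so Q = (27 − 5)/2.5 = 8.8.
Cournot with 3 identical firms: the symmetric best-response condition is 27 − 10q = 5. Each firm produces q = 2.2, total output Q = 6.6, price P = 10.5.
DWL is the triangle between Q = 6.6 and Q = 8.8: ½·(8.8 − 6.6)·(10.5 − 5) = 6.05.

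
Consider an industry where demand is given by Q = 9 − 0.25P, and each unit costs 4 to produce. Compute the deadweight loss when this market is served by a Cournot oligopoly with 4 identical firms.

Inverting demand: P = 36 − 4Q.
Competitive firms price at marginal cost: P = 4, giving Q = 8.
Cournot with 4 identical firms: the symmetric best-response condition is 36 − 20q = 4. Each firm produces q = 1.6, total output Q = 6.4, price P = 10.4.
DWL is the triangle between Q = 6.4 and Q = 8: ½·(8 − 6.4)·(10.4 − 4) = 5.12.

DWL = 5.12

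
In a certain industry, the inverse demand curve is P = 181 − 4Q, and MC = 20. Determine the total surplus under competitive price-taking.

TS = 3240.125

Perfect competition: P = MC = 20, so 181 − 4Q = 20 and Q = 40.25.
CS = ½·(181 − 20)·40.25 = 3240.125; PS = (20 − 20)·40.25 = 0; TS = 3240.125.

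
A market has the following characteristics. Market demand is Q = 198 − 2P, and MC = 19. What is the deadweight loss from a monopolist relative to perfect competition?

DWL = 1600

Inverting demand: P = 99 − 0.5Q.
Competitive firms price at marginal cost: P = 19, giving Q = 160.
Monopoly sets MR = MC: 99 − Q = 19 ⇒ Q = 80, P = 99 − 0.5·80 = 59.
DWL is the triangle between Q = 80 and Q = 160: ½·(160 − 80)·(59 − 19) = 1600.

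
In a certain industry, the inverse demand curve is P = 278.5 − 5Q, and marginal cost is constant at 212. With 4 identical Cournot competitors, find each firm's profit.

In a 4-firm Cournot equilibrium, symmetry and the first-order condition give q = (278.5 − 212)/(25) = 2.66. So Q = 10.64 and P = 225.3.
Each firm's profit = (225.3 − 212)·2.66 = 35.378.

π_i = 35.378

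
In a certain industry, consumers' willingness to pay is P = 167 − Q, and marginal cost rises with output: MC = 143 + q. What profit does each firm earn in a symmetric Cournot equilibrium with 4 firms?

Cournot with 4 identical firms: the symmetric best-response condition is 167 − 5q = 143 + q. Each firm produces q = 4, total output Q = 16, price P = 151.
Each firm's profit = 151·4 − (143·4 + ½·1·4²) = 24.

π_i = 24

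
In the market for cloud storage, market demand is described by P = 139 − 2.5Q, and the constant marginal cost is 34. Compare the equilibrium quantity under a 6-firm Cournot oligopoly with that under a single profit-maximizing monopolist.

Cournot: Q = 36; Monopoly: Q = 21

With 6 symmetric Cournot firms, each firm's FOC gives 139 − 17.5q = 34, so q = 6, Q = 6·6 = 36, and P = 49.
A monopolist chooses Q where MR = MC. MR = 139 − 5Q; setting this equal to 34 gives Q = 21 and P = 86.5.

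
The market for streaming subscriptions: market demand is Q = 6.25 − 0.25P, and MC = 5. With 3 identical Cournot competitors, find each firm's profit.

π_i = 6.25

Inverting demand: P = 25 − 4Q.
Cournot with 3 identical firms: the symmetric best-response condition is 25 − 16q = 5. Each firm produces q = 1.25, total output Q = 3.75, price P = 10.
Each firm's profit = (10 − 5)·1.25 = 6.25.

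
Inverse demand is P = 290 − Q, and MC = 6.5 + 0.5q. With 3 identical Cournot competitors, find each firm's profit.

With 3 symmetric Cournot firms, each firm's FOC gives 290 − 4q = 6.5 + 0.5q, so q = 63, Q = 3·63 = 189, and P = 101.
Each firm's profit = 101·63 − (6.5·63 + ½·0.5·63²) = 4961.25.

π_i = 4961.25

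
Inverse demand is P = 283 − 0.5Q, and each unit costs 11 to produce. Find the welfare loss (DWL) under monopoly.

DWL = 18496

Competitive firms price at marginal cost: P = 11, giving Q = 544.
A monopolist chooses Q where MR = MC. MR = 283 − Q; setting this equal to 11 gives Q = 272 and P = 147.
DWL is the triangle between Q = 272 and Q = 544: ½·(544 − 272)·(147 − 11) = 18496.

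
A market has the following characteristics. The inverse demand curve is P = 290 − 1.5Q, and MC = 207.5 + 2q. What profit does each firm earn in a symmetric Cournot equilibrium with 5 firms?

In a 5-firm Cournot equilibrium, symmetry and the first-order condition give q = (290 − 207.5)/(11) = 7.5. So Q = 37.5 and P = 233.75.
Each firm's profit = 233.75·7.5 − (207.5·7.5 + ½·2·7.5²) = 140.625.

π_i = 140.625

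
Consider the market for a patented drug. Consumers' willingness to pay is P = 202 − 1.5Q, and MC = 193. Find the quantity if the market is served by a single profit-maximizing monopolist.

Q = 3

Monopoly sets MR = MC: 202 − 3Q = 193 ⇒ Q = 3, P = 202 − 1.5·3 = 197.5.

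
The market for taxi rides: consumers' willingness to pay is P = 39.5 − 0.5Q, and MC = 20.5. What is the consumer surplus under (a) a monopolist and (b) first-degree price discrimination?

A monopolist chooses Q where MR = MC. MR = 39.5 − Q; setting this equal to 20.5 gives Q = 19 and P = 30.
CS = ½·(39.5 − 30)·19 = 90.25.
Under first-degree price discrimination the firm charges each unit its demand price and produces up to where P = MC, i.e. Q = 38. Consumer surplus is zero; producer surplus equals total surplus.
CS = 0.

Monopoly: CS = 90.25; Perfect PD: CS = 0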